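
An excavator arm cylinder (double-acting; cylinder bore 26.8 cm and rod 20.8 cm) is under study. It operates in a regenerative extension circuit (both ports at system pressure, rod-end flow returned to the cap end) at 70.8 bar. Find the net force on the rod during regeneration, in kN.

F ≈ 241 kN

With equal pressure on both faces, forces on the annular region cancel; the net push is pressure × rod cross-section.
Rod cross-section A_rod = π/4 × (20.8 cm)² = 339.8 cm^2
F = P × A_rod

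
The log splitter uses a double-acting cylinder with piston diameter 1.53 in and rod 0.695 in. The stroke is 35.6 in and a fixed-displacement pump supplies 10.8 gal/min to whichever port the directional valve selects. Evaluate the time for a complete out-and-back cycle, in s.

t ≈ 2.82 s

Cap-side area A_cap = π/4 × (1.53 in)² = 1.839 in^2
Rod-side annular area A_ann = π/4 × (1.53² − 0.695²) = 1.459 in^2
t_ext = A_cap·L/Q = 1.574 s
t_ret = A_ann·L/Q = 1.249 s
t_cycle = t_ext + t_ret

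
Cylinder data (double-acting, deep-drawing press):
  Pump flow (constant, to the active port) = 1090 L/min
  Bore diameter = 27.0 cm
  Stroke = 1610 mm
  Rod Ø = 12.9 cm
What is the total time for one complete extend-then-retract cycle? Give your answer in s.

Cap-side area A_cap = π/4 × (27.0 cm)² = 572.6 cm^2
Rod-side annular area A_ann = π/4 × (27.0² − 12.9²) = 441.9 cm^2
t_ext = A_cap·L/Q = 5.074 s
t_ret = A_ann·L/Q = 3.916 s
t_cycle = t_ext + t_ret

t ≈ 8.99 s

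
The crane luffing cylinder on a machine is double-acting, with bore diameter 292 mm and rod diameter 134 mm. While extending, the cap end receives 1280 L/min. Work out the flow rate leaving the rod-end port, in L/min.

Q_out ≈ 1010 L/min

Cap-side area A_cap = π/4 × (292 mm)² = 66970 mm^2
Rod-side annular area A_ann = π/4 × (292² − 134²) = 52860 mm^2
Piston speed v = Q_in/A_cap; rod-end outflow Q_out = v × A_ann = Q_in × A_ann/A_cap.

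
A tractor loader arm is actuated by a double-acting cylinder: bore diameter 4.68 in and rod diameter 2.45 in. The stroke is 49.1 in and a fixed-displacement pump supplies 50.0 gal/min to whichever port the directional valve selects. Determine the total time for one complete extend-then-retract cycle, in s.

t ≈ 7.57 s

Cap-side area A_cap = π/4 × (4.68 in)² = 17.20 in^2
Rod-side annular area A_ann = π/4 × (4.68² − 2.45²) = 12.49 in^2
t_ext = A_cap·L/Q = 4.388 s
t_ret = A_ann·L/Q = 3.185 s
t_cycle = t_ext + t_ret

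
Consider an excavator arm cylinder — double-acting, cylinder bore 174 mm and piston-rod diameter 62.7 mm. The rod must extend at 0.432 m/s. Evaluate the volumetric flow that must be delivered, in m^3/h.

Q ≈ 37.0 m^3/h

Cap-side area A_cap = π/4 × (174 mm)² = 23780 mm^2
Q = A × v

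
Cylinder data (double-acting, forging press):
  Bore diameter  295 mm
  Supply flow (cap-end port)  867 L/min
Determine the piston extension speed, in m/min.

Cap-side area A_cap = π/4 × (295 mm)² = 68350 mm^2
v = Q / A

v ≈ 12.7 m/min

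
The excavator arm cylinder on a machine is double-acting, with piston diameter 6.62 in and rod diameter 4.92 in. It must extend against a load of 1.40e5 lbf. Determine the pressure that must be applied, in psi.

P ≈ 4070 psi

Cap-side area A_cap = π/4 × (6.62 in)² = 34.42 in^2
P = F / A = 1.40e5 lbf / A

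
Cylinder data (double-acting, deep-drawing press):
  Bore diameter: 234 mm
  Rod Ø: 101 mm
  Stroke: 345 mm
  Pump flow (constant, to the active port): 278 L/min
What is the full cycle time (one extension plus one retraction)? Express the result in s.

t ≈ 5.81 s

Cap-side area A_cap = π/4 × (234 mm)² = 43010 mm^2
Rod-side annular area A_ann = π/4 × (234² − 101²) = 34990 mm^2
t_ext = A_cap·L/Q = 3.202 s
t_ret = A_ann·L/Q = 2.606 s
t_cycle = t_ext + t_ret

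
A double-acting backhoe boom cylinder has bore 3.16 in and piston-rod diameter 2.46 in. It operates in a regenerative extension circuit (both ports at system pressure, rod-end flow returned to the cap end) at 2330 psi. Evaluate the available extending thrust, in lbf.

With equal pressure on both faces, forces on the annular region cancel; the net push is pressure × rod cross-section.
Rod cross-section A_rod = π/4 × (2.46 in)² = 4.753 in^2
F = P × A_rod

F ≈ 11100 lbf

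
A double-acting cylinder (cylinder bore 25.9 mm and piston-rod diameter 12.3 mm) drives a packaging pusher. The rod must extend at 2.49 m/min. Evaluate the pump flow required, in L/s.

Q ≈ 0.0219 L/s

Cap-side area A_cap = π/4 × (25.9 mm)² = 526.9 mm^2
Q = A × v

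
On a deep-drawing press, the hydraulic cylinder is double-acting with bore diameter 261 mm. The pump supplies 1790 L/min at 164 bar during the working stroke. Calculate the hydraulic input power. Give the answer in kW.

W ≈ 489 kW

Hydraulic power = P × Q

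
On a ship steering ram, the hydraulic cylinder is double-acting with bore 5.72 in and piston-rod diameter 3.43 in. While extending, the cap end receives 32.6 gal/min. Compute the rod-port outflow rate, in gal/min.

Q_out ≈ 20.9 gal/min

Cap-side area A_cap = π/4 × (5.72 in)² = 25.70 in^2
Rod-side annular area A_ann = π/4 × (5.72² − 3.43²) = 16.46 in^2
Piston speed v = Q_in/A_cap; rod-end outflow Q_out = v × A_ann = Q_in × A_ann/A_cap.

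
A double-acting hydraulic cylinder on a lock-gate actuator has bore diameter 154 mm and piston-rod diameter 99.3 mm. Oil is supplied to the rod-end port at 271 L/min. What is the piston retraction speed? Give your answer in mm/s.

Rod-side annular area A_ann = π/4 × (154² − 99.3²) = 10880 mm^2
Flow into the rod-end port fills the annular volume.
v = Q / A

v ≈ 415 mm/s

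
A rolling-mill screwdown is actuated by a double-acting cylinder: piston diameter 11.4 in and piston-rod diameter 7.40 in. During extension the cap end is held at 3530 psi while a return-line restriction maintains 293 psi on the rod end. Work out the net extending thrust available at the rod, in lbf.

F ≈ 3.43e5 lbf

Cap-side area A_cap = π/4 × (11.4 in)² = 102.1 in^2
Rod-side annular area A_ann = π/4 × (11.4² − 7.40²) = 59.06 in^2
Net thrust = P_cap·A_cap − P_rod·A_ann = 3.603e5 lbf − 17310 lbf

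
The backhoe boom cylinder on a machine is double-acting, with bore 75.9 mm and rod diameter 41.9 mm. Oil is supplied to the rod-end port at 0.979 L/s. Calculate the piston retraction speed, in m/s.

v ≈ 0.311 m/s

Rod-side annular area A_ann = π/4 × (75.9² − 41.9²) = 3146 mm^2
Flow into the rod-end port fills the annular volume.
v = Q / A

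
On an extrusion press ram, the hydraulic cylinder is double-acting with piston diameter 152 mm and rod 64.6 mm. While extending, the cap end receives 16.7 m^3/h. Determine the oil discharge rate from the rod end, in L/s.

Q_out ≈ 3.80 L/s

Cap-side area A_cap = π/4 × (152 mm)² = 18150 mm^2
Rod-side annular area A_ann = π/4 × (152² − 64.6²) = 14870 mm^2
Piston speed v = Q_in/A_cap; rod-end outflow Q_out = v × A_ann = Q_in × A_ann/A_cap.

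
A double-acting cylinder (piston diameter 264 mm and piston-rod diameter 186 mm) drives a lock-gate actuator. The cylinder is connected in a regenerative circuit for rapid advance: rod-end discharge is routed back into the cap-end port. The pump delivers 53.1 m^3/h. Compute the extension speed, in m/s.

In regeneration the rod-end outflow joins the pump flow into the cap end, so the net volume the pump must supply per unit advance equals the rod cross-section area.
Rod cross-section A_rod = π/4 × (186 mm)² = 27170 mm^2
v = Q_pump / A_rod

v ≈ 0.543 m/s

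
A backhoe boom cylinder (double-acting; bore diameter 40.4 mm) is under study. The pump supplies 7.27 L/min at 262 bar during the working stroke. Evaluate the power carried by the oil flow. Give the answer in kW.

Hydraulic power = P × Q

W ≈ 3.17 kW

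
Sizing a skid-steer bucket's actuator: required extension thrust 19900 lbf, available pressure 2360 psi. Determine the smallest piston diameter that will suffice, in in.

Extension force acts on the full piston face: F = P × (π/4)D².
D = √(4F / (πP)) = √(4 × 19900 lbf / (π × 2360 psi))

D ≈ 3.28 in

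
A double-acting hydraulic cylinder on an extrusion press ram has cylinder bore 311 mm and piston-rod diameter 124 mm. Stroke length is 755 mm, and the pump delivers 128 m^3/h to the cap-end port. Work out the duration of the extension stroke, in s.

t ≈ 1.61 s

Cap-side area A_cap = π/4 × (311 mm)² = 75960 mm^2
Swept volume V = A × L; t = V / Q = A·L / Q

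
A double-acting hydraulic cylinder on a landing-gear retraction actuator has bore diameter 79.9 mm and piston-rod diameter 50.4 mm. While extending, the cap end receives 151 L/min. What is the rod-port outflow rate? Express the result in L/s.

Q_out ≈ 1.52 L/s

Cap-side area A_cap = π/4 × (79.9 mm)² = 5014 mm^2
Rod-side annular area A_ann = π/4 × (79.9² − 50.4²) = 3019 mm^2
Piston speed v = Q_in/A_cap; rod-end outflow Q_out = v × A_ann = Q_in × A_ann/A_cap.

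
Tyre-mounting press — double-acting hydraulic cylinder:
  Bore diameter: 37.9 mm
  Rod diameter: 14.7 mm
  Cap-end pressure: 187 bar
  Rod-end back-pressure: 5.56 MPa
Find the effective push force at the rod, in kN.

Cap-side area A_cap = π/4 × (37.9 mm)² = 1128 mm^2
Rod-side annular area A_ann = π/4 × (37.9² − 14.7²) = 958.4 mm^2
Net thrust = P_cap·A_cap − P_rod·A_ann = 21.10 kN − 5.329 kN

F ≈ 15.8 kN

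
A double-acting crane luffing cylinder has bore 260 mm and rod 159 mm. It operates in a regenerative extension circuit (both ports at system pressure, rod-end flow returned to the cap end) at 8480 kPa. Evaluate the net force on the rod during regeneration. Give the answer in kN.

F ≈ 168 kN

With equal pressure on both faces, forces on the annular region cancel; the net push is pressure × rod cross-section.
Rod cross-section A_rod = π/4 × (159 mm)² = 19860 mm^2
F = P × A_rod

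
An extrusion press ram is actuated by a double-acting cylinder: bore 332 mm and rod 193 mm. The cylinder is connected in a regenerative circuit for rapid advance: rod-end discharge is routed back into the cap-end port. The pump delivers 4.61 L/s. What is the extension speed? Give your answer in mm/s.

v ≈ 158 mm/s

In regeneration the rod-end outflow joins the pump flow into the cap end, so the net volume the pump must supply per unit advance equals the rod cross-section area.
Rod cross-section A_rod = π/4 × (193 mm)² = 29260 mm^2
v = Q_pump / A_rod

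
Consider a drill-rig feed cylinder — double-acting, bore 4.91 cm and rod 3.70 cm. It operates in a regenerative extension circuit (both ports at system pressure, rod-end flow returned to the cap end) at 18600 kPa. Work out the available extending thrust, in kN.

With equal pressure on both faces, forces on the annular region cancel; the net push is pressure × rod cross-section.
Rod cross-section A_rod = π/4 × (3.70 cm)² = 10.75 cm^2
F = P × A_rod

F ≈ 20.0 kN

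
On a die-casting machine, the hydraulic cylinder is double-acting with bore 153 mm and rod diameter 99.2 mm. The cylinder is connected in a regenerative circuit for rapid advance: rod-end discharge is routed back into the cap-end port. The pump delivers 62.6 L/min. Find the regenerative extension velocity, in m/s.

v ≈ 0.135 m/s

In regeneration the rod-end outflow joins the pump flow into the cap end, so the net volume the pump must supply per unit advance equals the rod cross-section area.
Rod cross-section A_rod = π/4 × (99.2 mm)² = 7729 mm^2
v = Q_pump / A_rod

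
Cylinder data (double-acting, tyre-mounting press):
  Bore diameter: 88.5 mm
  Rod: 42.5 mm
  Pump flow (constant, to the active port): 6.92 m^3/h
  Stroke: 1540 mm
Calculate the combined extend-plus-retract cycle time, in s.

t ≈ 8.72 s

Cap-side area A_cap = π/4 × (88.5 mm)² = 6151 mm^2
Rod-side annular area A_ann = π/4 × (88.5² − 42.5²) = 4733 mm^2
t_ext = A_cap·L/Q = 4.928 s
t_ret = A_ann·L/Q = 3.792 s
t_cycle = t_ext + t_ret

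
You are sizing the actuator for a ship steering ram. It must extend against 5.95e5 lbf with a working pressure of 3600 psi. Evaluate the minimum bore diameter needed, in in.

Extension force acts on the full piston face: F = P × (π/4)D².
D = √(4F / (πP)) = √(4 × 5.95e5 lbf / (π × 3600 psi))

D ≈ 14.5 in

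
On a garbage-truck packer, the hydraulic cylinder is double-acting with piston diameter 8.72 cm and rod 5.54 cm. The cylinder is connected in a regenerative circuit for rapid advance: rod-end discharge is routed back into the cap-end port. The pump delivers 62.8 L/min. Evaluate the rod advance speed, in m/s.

In regeneration the rod-end outflow joins the pump flow into the cap end, so the net volume the pump must supply per unit advance equals the rod cross-section area.
Rod cross-section A_rod = π/4 × (5.54 cm)² = 24.11 cm^2
v = Q_pump / A_rod

v ≈ 0.434 m/s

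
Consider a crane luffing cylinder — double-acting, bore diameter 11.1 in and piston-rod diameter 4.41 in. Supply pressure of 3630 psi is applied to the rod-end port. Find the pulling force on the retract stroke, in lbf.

Rod-side annular area A_ann = π/4 × (11.1² − 4.41²) = 81.49 in^2
On retraction the pressure acts on the annular area (bore minus rod).
F = P × A_ann

F ≈ 2.96e5 lbf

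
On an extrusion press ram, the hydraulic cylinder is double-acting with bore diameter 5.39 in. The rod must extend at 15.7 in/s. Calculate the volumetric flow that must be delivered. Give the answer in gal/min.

Cap-side area A_cap = π/4 × (5.39 in)² = 22.82 in^2
Q = A × v

Q ≈ 93.0 gal/min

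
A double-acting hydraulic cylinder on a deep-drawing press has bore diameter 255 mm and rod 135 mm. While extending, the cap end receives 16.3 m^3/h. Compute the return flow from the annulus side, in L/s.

Q_out ≈ 3.26 L/s

Cap-side area A_cap = π/4 × (255 mm)² = 51070 mm^2
Rod-side annular area A_ann = π/4 × (255² − 135²) = 36760 mm^2
Piston speed v = Q_in/A_cap; rod-end outflow Q_out = v × A_ann = Q_in × A_ann/A_cap.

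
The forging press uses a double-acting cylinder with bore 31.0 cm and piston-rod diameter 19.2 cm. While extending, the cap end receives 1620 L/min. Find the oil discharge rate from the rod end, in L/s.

Q_out ≈ 16.6 L/s

Cap-side area A_cap = π/4 × (31.0 cm)² = 754.8 cm^2
Rod-side annular area A_ann = π/4 × (31.0² − 19.2²) = 465.2 cm^2
Piston speed v = Q_in/A_cap; rod-end outflow Q_out = v × A_ann = Q_in × A_ann/A_cap.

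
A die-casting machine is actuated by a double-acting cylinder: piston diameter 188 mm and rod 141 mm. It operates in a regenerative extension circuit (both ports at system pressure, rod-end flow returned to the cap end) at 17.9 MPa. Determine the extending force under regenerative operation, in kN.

With equal pressure on both faces, forces on the annular region cancel; the net push is pressure × rod cross-section.
Rod cross-section A_rod = π/4 × (141 mm)² = 15610 mm^2
F = P × A_rod

F ≈ 279 kN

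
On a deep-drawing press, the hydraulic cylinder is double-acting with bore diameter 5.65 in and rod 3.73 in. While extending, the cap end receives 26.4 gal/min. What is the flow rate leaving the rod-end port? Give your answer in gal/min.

Cap-side area A_cap = π/4 × (5.65 in)² = 25.07 in^2
Rod-side annular area A_ann = π/4 × (5.65² − 3.73²) = 14.14 in^2
Piston speed v = Q_in/A_cap; rod-end outflow Q_out = v × A_ann = Q_in × A_ann/A_cap.

Q_out ≈ 14.9 gal/min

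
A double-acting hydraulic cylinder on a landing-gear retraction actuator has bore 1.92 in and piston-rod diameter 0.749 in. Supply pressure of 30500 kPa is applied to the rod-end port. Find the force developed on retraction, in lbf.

F ≈ 10900 lbf

Rod-side annular area A_ann = π/4 × (1.92² − 0.749²) = 2.455 in^2
On retraction the pressure acts on the annular area (bore minus rod).
F = P × A_ann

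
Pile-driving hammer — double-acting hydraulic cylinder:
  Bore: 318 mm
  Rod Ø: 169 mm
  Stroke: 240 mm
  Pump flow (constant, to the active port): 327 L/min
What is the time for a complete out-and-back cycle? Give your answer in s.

t ≈ 6.01 s

Cap-side area A_cap = π/4 × (318 mm)² = 79420 mm^2
Rod-side annular area A_ann = π/4 × (318² − 169²) = 56990 mm^2
t_ext = A_cap·L/Q = 3.498 s
t_ret = A_ann·L/Q = 2.510 s
t_cycle = t_ext + t_ret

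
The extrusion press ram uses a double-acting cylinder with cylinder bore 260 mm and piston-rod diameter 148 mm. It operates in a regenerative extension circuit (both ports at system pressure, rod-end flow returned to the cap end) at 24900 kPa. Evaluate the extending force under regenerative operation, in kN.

F ≈ 428 kN

With equal pressure on both faces, forces on the annular region cancel; the net push is pressure × rod cross-section.
Rod cross-section A_rod = π/4 × (148 mm)² = 17200 mm^2
F = P × A_rod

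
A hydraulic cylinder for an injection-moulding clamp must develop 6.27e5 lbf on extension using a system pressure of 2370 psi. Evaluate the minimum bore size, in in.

D ≈ 18.4 in

Extension force acts on the full piston face: F = P × (π/4)D².
D = √(4F / (πP)) = √(4 × 6.27e5 lbf / (π × 2370 psi))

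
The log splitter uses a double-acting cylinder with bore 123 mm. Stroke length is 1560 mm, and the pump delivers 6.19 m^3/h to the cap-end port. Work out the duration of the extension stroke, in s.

t ≈ 10.8 s

Cap-side area A_cap = π/4 × (123 mm)² = 11880 mm^2
Swept volume V = A × L; t = V / Q = A·L / Q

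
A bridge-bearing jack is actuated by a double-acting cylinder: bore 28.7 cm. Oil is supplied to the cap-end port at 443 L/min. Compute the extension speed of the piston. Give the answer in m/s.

Cap-side area A_cap = π/4 × (28.7 cm)² = 646.9 cm^2
v = Q / A

v ≈ 0.114 m/s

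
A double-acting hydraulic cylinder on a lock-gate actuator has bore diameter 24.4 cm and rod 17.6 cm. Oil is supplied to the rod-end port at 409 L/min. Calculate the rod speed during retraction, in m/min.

v ≈ 18.2 m/min

Rod-side annular area A_ann = π/4 × (24.4² − 17.6²) = 224.3 cm^2
Flow into the rod-end port fills the annular volume.
v = Q / A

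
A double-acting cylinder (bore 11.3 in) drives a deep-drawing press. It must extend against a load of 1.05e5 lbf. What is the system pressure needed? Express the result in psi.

Cap-side area A_cap = π/4 × (11.3 in)² = 100.3 in^2
P = F / A = 1.05e5 lbf / A

P ≈ 1050 psi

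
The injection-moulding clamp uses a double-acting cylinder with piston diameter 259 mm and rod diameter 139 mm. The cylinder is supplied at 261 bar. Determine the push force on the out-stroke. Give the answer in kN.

Cap-side area A_cap = π/4 × (259 mm)² = 52690 mm^2
F = P × A_cap = 261 bar × A_cap

F ≈ 1380 kN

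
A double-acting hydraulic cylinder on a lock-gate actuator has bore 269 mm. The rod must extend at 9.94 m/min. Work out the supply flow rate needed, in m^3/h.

Cap-side area A_cap = π/4 × (269 mm)² = 56830 mm^2
Q = A × v

Q ≈ 33.9 m^3/h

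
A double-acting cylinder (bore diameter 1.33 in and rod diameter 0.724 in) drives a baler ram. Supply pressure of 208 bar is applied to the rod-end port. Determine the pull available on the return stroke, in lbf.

F ≈ 2950 lbf

Rod-side annular area A_ann = π/4 × (1.33² − 0.724²) = 0.9776 in^2
On retraction the pressure acts on the annular area (bore minus rod).
F = P × A_ann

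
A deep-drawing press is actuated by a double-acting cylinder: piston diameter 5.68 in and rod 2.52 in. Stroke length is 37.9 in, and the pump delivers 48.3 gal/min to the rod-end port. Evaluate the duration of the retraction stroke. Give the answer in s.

t ≈ 4.15 s

Rod-side annular area A_ann = π/4 × (5.68² − 2.52²) = 20.35 in^2
Swept volume V = A × L; t = V / Q = A·L / Q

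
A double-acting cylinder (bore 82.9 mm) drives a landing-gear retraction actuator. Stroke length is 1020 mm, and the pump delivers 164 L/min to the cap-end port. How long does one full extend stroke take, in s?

t ≈ 2.01 s

Cap-side area A_cap = π/4 × (82.9 mm)² = 5398 mm^2
Swept volume V = A × L; t = V / Q = A·L / Q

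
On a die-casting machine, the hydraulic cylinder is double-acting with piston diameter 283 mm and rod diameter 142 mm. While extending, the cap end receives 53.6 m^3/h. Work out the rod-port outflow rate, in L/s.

Q_out ≈ 11.1 L/s

Cap-side area A_cap = π/4 × (283 mm)² = 62900 mm^2
Rod-side annular area A_ann = π/4 × (283² − 142²) = 47060 mm^2
Piston speed v = Q_in/A_cap; rod-end outflow Q_out = v × A_ann = Q_in × A_ann/A_cap.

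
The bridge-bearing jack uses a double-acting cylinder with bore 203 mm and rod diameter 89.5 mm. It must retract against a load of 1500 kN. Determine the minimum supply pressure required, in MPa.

P ≈ 57.5 MPa

Rod-side annular area A_ann = π/4 × (203² − 89.5²) = 26070 mm^2
Retraction: pressure acts on the annular area.
P = F / A = 1500 kN / A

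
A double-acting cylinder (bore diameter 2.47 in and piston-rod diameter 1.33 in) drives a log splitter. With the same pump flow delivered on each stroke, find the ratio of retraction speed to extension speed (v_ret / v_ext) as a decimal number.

v_ret/v_ext ≈ 1.41

Cap-side area A_cap = π/4 × (2.47 in)² = 4.792 in^2
Rod-side annular area A_ann = π/4 × (2.47² − 1.33²) = 3.402 in^2
For equal Q, v ∝ 1/A, so v_ret/v_ext = A_cap/A_ann.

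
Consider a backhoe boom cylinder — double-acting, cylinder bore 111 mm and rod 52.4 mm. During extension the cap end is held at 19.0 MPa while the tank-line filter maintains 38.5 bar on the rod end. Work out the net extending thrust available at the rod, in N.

Cap-side area A_cap = π/4 × (111 mm)² = 9677 mm^2
Rod-side annular area A_ann = π/4 × (111² − 52.4²) = 7520 mm^2
Net thrust = P_cap·A_cap − P_rod·A_ann = 1.839e5 N − 28950 N

F ≈ 1.55e5 N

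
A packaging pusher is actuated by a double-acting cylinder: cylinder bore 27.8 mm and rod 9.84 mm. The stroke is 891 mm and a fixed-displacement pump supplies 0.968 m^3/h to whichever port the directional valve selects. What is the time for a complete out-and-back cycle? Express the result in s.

Cap-side area A_cap = π/4 × (27.8 mm)² = 607.0 mm^2
Rod-side annular area A_ann = π/4 × (27.8² − 9.84²) = 530.9 mm^2
t_ext = A_cap·L/Q = 2.011 s
t_ret = A_ann·L/Q = 1.759 s
t_cycle = t_ext + t_ret

t ≈ 3.77 s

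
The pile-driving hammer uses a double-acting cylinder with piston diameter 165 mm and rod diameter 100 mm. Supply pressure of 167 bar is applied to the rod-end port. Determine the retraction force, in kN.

F ≈ 226 kN

Rod-side annular area A_ann = π/4 × (165² − 100²) = 13530 mm^2
On retraction the pressure acts on the annular area (bore minus rod).
F = P × A_ann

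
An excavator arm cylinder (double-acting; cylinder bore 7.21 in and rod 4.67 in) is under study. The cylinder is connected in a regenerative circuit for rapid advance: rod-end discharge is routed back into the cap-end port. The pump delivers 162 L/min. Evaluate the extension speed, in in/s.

v ≈ 9.62 in/s

In regeneration the rod-end outflow joins the pump flow into the cap end, so the net volume the pump must supply per unit advance equals the rod cross-section area.
Rod cross-section A_rod = π/4 × (4.67 in)² = 17.13 in^2
v = Q_pump / A_rod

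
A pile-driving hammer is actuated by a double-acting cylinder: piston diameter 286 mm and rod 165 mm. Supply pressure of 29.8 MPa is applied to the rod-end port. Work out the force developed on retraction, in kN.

Rod-side annular area A_ann = π/4 × (286² − 165²) = 42860 mm^2
On retraction the pressure acts on the annular area (bore minus rod).
F = P × A_ann

F ≈ 1280 kN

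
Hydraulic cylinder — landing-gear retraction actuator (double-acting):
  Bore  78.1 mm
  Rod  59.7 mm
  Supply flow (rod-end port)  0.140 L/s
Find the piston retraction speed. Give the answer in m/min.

v ≈ 4.22 m/min

Rod-side annular area A_ann = π/4 × (78.1² − 59.7²) = 1991 mm^2
Flow into the rod-end port fills the annular volume.
v = Q / A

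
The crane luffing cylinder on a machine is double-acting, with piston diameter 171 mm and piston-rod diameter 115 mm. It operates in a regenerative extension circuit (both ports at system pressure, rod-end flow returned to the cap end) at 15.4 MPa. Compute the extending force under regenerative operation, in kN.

With equal pressure on both faces, forces on the annular region cancel; the net push is pressure × rod cross-section.
Rod cross-section A_rod = π/4 × (115 mm)² = 10390 mm^2
F = P × A_rod

F ≈ 160 kN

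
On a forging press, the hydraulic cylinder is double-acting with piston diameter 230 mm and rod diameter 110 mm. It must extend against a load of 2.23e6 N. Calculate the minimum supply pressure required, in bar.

P ≈ 537 bar

Cap-side area A_cap = π/4 × (230 mm)² = 41550 mm^2
P = F / A = 2.23e6 N / A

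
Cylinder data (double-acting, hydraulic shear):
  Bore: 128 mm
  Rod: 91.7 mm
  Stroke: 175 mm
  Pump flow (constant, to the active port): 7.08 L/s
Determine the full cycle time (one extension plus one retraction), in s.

t ≈ 0.473 s

Cap-side area A_cap = π/4 × (128 mm)² = 12870 mm^2
Rod-side annular area A_ann = π/4 × (128² − 91.7²) = 6264 mm^2
t_ext = A_cap·L/Q = 0.3181 s
t_ret = A_ann·L/Q = 0.1548 s
t_cycle = t_ext + t_ret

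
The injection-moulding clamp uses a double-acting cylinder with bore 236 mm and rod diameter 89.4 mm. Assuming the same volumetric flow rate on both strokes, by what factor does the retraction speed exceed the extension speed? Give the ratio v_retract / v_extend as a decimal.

v_ret/v_ext ≈ 1.17

Cap-side area A_cap = π/4 × (236 mm)² = 43740 mm^2
Rod-side annular area A_ann = π/4 × (236² − 89.4²) = 37470 mm^2
For equal Q, v ∝ 1/A, so v_ret/v_ext = A_cap/A_ann.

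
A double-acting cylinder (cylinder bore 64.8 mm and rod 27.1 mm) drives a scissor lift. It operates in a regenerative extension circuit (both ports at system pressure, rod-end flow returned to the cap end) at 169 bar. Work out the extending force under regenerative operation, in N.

F ≈ 9750 N

With equal pressure on both faces, forces on the annular region cancel; the net push is pressure × rod cross-section.
Rod cross-section A_rod = π/4 × (27.1 mm)² = 576.8 mm^2
F = P × A_rod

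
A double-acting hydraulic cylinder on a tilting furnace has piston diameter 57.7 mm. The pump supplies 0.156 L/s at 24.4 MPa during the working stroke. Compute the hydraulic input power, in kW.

Hydraulic power = P × Q

W ≈ 3.81 kW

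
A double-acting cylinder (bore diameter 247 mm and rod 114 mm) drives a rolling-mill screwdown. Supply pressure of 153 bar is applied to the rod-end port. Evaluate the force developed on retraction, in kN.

F ≈ 577 kN

Rod-side annular area A_ann = π/4 × (247² − 114²) = 37710 mm^2
On retraction the pressure acts on the annular area (bore minus rod).
F = P × A_ann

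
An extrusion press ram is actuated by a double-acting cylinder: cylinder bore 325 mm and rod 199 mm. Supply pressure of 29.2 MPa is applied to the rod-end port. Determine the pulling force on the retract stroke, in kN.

Rod-side annular area A_ann = π/4 × (325² − 199²) = 51860 mm^2
On retraction the pressure acts on the annular area (bore minus rod).
F = P × A_ann

F ≈ 1510 kN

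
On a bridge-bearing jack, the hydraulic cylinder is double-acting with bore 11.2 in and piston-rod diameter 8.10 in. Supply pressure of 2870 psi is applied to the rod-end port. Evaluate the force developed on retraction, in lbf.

Rod-side annular area A_ann = π/4 × (11.2² − 8.10²) = 46.99 in^2
On retraction the pressure acts on the annular area (bore minus rod).
F = P × A_ann

F ≈ 1.35e5 lbf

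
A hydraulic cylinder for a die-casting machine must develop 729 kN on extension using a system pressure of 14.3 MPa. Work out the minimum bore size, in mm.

D ≈ 255 mm

Extension force acts on the full piston face: F = P × (π/4)D².
D = √(4F / (πP)) = √(4 × 729 kN / (π × 14.3 MPa))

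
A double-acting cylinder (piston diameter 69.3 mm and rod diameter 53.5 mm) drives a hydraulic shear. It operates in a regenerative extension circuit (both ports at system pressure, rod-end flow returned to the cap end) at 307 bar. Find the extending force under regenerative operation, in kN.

With equal pressure on both faces, forces on the annular region cancel; the net push is pressure × rod cross-section.
Rod cross-section A_rod = π/4 × (53.5 mm)² = 2248 mm^2
F = P × A_rod

F ≈ 69.0 kN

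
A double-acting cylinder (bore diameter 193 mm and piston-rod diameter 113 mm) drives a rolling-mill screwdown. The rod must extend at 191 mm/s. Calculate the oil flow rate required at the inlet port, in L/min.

Cap-side area A_cap = π/4 × (193 mm)² = 29260 mm^2
Q = A × v

Q ≈ 335 L/min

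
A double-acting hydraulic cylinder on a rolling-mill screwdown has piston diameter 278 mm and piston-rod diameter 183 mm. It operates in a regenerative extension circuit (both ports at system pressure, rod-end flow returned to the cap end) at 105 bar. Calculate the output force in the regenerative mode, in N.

With equal pressure on both faces, forces on the annular region cancel; the net push is pressure × rod cross-section.
Rod cross-section A_rod = π/4 × (183 mm)² = 26300 mm^2
F = P × A_rod

F ≈ 2.76e5 N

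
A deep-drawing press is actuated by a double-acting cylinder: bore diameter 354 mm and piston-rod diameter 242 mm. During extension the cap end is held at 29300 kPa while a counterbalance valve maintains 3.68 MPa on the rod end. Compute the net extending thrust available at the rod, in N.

F ≈ 2.69e6 N

Cap-side area A_cap = π/4 × (354 mm)² = 98420 mm^2
Rod-side annular area A_ann = π/4 × (354² − 242²) = 52430 mm^2
Net thrust = P_cap·A_cap − P_rod·A_ann = 2.884e6 N − 1.929e5 N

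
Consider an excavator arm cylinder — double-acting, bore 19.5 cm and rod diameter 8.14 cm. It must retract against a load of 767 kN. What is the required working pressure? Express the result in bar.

Rod-side annular area A_ann = π/4 × (19.5² − 8.14²) = 246.6 cm^2
Retraction: pressure acts on the annular area.
P = F / A = 767 kN / A

P ≈ 311 bar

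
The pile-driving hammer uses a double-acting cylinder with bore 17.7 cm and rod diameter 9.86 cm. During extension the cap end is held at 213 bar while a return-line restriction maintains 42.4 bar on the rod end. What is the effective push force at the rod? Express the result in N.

Cap-side area A_cap = π/4 × (17.7 cm)² = 246.1 cm^2
Rod-side annular area A_ann = π/4 × (17.7² − 9.86²) = 169.7 cm^2
Net thrust = P_cap·A_cap − P_rod·A_ann = 5.241e5 N − 71950 N

F ≈ 4.52e5 N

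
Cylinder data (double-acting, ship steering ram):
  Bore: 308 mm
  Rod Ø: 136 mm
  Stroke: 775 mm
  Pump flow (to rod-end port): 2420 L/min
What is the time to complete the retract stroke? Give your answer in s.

t ≈ 1.15 s

Rod-side annular area A_ann = π/4 × (308² − 136²) = 59980 mm^2
Swept volume V = A × L; t = V / Q = A·L / Q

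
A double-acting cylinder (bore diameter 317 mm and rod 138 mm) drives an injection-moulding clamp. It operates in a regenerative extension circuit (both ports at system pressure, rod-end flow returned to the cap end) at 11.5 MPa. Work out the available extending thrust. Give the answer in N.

F ≈ 1.72e5 N

With equal pressure on both faces, forces on the annular region cancel; the net push is pressure × rod cross-section.
Rod cross-section A_rod = π/4 × (138 mm)² = 14960 mm^2
F = P × A_rod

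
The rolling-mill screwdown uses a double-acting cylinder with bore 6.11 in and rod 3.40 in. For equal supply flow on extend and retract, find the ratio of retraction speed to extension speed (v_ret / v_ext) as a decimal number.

Cap-side area A_cap = π/4 × (6.11 in)² = 29.32 in^2
Rod-side annular area A_ann = π/4 × (6.11² − 3.40²) = 20.24 in^2
For equal Q, v ∝ 1/A, so v_ret/v_ext = A_cap/A_ann.

v_ret/v_ext ≈ 1.45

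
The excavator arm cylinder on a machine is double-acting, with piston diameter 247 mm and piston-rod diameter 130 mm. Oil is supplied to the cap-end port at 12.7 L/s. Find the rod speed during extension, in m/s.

Cap-side area A_cap = π/4 × (247 mm)² = 47920 mm^2
v = Q / A

v ≈ 0.265 m/s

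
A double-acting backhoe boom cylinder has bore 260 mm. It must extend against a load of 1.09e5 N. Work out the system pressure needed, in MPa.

Cap-side area A_cap = π/4 × (260 mm)² = 53090 mm^2
P = F / A = 1.09e5 N / A

P ≈ 2.05 MPa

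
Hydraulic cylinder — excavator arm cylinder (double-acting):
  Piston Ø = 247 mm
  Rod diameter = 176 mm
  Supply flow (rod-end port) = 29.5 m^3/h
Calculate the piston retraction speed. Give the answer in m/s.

Rod-side annular area A_ann = π/4 × (247² − 176²) = 23590 mm^2
Flow into the rod-end port fills the annular volume.
v = Q / A

v ≈ 0.347 m/s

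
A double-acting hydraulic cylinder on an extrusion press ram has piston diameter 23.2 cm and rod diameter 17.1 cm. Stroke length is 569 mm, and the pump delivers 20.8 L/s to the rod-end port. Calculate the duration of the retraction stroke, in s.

t ≈ 0.528 s

Rod-side annular area A_ann = π/4 × (23.2² − 17.1²) = 193.1 cm^2
Swept volume V = A × L; t = V / Q = A·L / Q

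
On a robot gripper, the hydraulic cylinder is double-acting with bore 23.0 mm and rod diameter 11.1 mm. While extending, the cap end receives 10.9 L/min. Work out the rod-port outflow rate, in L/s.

Q_out ≈ 0.139 L/s

Cap-side area A_cap = π/4 × (23.0 mm)² = 415.5 mm^2
Rod-side annular area A_ann = π/4 × (23.0² − 11.1²) = 318.7 mm^2
Piston speed v = Q_in/A_cap; rod-end outflow Q_out = v × A_ann = Q_in × A_ann/A_cap.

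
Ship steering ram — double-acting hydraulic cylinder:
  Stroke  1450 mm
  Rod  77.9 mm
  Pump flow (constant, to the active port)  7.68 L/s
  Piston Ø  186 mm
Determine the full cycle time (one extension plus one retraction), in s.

Cap-side area A_cap = π/4 × (186 mm)² = 27170 mm^2
Rod-side annular area A_ann = π/4 × (186² − 77.9²) = 22410 mm^2
t_ext = A_cap·L/Q = 5.130 s
t_ret = A_ann·L/Q = 4.230 s
t_cycle = t_ext + t_ret

t ≈ 9.36 s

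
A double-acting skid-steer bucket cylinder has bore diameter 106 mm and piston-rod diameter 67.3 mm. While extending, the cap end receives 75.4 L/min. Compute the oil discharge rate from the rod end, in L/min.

Q_out ≈ 45.0 L/min

Cap-side area A_cap = π/4 × (106 mm)² = 8825 mm^2
Rod-side annular area A_ann = π/4 × (106² − 67.3²) = 5267 mm^2
Piston speed v = Q_in/A_cap; rod-end outflow Q_out = v × A_ann = Q_in × A_ann/A_cap.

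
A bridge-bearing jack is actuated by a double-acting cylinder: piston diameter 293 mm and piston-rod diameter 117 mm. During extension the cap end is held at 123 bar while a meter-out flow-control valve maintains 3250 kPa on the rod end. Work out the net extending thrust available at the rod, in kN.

Cap-side area A_cap = π/4 × (293 mm)² = 67430 mm^2
Rod-side annular area A_ann = π/4 × (293² − 117²) = 56670 mm^2
Net thrust = P_cap·A_cap − P_rod·A_ann = 829.3 kN − 184.2 kN

F ≈ 645 kN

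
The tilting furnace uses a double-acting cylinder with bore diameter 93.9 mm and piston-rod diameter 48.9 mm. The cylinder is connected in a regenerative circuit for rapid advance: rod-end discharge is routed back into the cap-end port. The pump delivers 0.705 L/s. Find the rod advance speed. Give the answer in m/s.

In regeneration the rod-end outflow joins the pump flow into the cap end, so the net volume the pump must supply per unit advance equals the rod cross-section area.
Rod cross-section A_rod = π/4 × (48.9 mm)² = 1878 mm^2
v = Q_pump / A_rod

v ≈ 0.375 m/s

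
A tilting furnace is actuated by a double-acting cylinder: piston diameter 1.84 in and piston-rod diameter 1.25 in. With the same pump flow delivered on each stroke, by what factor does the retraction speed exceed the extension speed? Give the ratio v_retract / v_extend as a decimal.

Cap-side area A_cap = π/4 × (1.84 in)² = 2.659 in^2
Rod-side annular area A_ann = π/4 × (1.84² − 1.25²) = 1.432 in^2
For equal Q, v ∝ 1/A, so v_ret/v_ext = A_cap/A_ann.

v_ret/v_ext ≈ 1.86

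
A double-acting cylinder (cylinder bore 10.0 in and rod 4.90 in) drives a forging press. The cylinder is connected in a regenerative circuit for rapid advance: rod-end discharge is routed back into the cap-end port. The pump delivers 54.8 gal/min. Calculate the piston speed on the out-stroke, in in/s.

In regeneration the rod-end outflow joins the pump flow into the cap end, so the net volume the pump must supply per unit advance equals the rod cross-section area.
Rod cross-section A_rod = π/4 × (4.90 in)² = 18.86 in^2
v = Q_pump / A_rod

v ≈ 11.2 in/s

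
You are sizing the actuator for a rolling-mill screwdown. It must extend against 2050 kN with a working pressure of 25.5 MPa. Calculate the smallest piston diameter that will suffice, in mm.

Extension force acts on the full piston face: F = P × (π/4)D².
D = √(4F / (πP)) = √(4 × 2050 kN / (π × 25.5 MPa))

D ≈ 320 mm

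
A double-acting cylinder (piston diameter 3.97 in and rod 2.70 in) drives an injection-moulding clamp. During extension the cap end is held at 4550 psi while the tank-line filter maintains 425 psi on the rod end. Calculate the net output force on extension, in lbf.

Cap-side area A_cap = π/4 × (3.97 in)² = 12.38 in^2
Rod-side annular area A_ann = π/4 × (3.97² − 2.70²) = 6.653 in^2
Net thrust = P_cap·A_cap − P_rod·A_ann = 56320 lbf − 2828 lbf

F ≈ 53500 lbf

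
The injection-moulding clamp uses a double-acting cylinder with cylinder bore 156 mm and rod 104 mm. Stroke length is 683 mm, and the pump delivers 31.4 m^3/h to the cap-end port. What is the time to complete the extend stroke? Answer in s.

t ≈ 1.50 s

Cap-side area A_cap = π/4 × (156 mm)² = 19110 mm^2
Swept volume V = A × L; t = V / Q = A·L / Q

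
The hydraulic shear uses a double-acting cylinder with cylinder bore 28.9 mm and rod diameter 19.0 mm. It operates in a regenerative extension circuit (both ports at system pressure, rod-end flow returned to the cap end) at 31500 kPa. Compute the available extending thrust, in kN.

F ≈ 8.93 kN

With equal pressure on both faces, forces on the annular region cancel; the net push is pressure × rod cross-section.
Rod cross-section A_rod = π/4 × (19.0 mm)² = 283.5 mm^2
F = P × A_rod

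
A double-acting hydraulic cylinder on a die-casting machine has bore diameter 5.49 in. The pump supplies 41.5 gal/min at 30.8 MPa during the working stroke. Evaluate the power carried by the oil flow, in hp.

Hydraulic power = P × Q

W ≈ 108 hp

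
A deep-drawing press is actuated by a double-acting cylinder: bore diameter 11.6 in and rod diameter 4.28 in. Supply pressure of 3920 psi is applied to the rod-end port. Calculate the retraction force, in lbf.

F ≈ 3.58e5 lbf

Rod-side annular area A_ann = π/4 × (11.6² − 4.28²) = 91.30 in^2
On retraction the pressure acts on the annular area (bore minus rod).
F = P × A_ann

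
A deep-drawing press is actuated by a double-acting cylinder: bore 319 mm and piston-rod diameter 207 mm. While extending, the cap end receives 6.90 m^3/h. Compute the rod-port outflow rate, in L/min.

Q_out ≈ 66.6 L/min

Cap-side area A_cap = π/4 × (319 mm)² = 79920 mm^2
Rod-side annular area A_ann = π/4 × (319² − 207²) = 46270 mm^2
Piston speed v = Q_in/A_cap; rod-end outflow Q_out = v × A_ann = Q_in × A_ann/A_cap.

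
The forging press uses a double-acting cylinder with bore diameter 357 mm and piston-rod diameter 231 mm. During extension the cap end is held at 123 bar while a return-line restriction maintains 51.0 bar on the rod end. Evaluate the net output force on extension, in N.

Cap-side area A_cap = π/4 × (357 mm)² = 1.001e5 mm^2
Rod-side annular area A_ann = π/4 × (357² − 231²) = 58190 mm^2
Net thrust = P_cap·A_cap − P_rod·A_ann = 1.231e6 N − 2.968e5 N

F ≈ 9.34e5 N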